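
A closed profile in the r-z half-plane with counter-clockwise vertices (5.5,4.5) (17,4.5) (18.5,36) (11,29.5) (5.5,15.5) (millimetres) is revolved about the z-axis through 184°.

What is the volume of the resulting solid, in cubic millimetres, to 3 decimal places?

Profile (r,z), 5 vertices: (5.5,4.5) (17,4.5) (18.5,36) (11,29.5) (5.5,15.5)
edge 0: (5.5,4.5)→(17,4.5)  cross = 5.5·4.5 − 17·4.5 = -51.7500; (r_i+r_j)·cross = 22.5·-51.7500 = -1164.3750
edge 1: (17,4.5)→(18.5,36)  cross = 17·36 − 18.5·4.5 = 528.7500; (r_i+r_j)·cross = 35.5·528.7500 = 18770.6250
edge 2: (18.5,36)→(11,29.5)  cross = 18.5·29.5 − 11·36 = 149.7500; (r_i+r_j)·cross = 29.5·149.7500 = 4417.6250
edge 3: (11,29.5)→(5.5,15.5)  cross = 11·15.5 − 5.5·29.5 = 8.2500; (r_i+r_j)·cross = 16.5·8.2500 = 136.1250
edge 4: (5.5,15.5)→(5.5,4.5)  cross = 5.5·4.5 − 5.5·15.5 = -60.5000; (r_i+r_j)·cross = 11·-60.5000 = -665.5000
Σcross = 574.5000 → A = |Σcross|/2 = 287.2500 mm²
Σ(r_i+r_j)·cross = 21494.5000 → first moment M = |Σ|/6 = 3582.4167
R_c = M/A = 3582.4167/287.2500 = 12.4714 mm
θ = 184° = 3.211406 rad
V = θ·R_c·A = 3.211406·12.4714·287.2500 = 11504.594 mm³

Volume = 11504.594 mm³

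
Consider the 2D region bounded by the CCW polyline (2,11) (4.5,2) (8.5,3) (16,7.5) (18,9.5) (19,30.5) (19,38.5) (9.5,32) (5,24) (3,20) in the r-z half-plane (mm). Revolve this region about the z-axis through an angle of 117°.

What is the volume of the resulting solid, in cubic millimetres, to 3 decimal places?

Profile (r,z), 10 vertices: (2,11) (4.5,2) (8.5,3) (16,7.5) (18,9.5) (19,30.5) (19,38.5) (9.5,32) (5,24) (3,20)
edge 0: (2,11)→(4.5,2)  cross = 2·2 − 4.5·11 = -45.5000; (r_i+r_j)·cross = 6.5·-45.5000 = -295.7500
edge 1: (4.5,2)→(8.5,3)  cross = 4.5·3 − 8.5·2 = -3.5000; (r_i+r_j)·cross = 13·-3.5000 = -45.5000
edge 2: (8.5,3)→(16,7.5)  cross = 8.5·7.5 − 16·3 = 15.7500; (r_i+r_j)·cross = 24.5·15.7500 = 385.8750
edge 3: (16,7.5)→(18,9.5)  cross = 16·9.5 − 18·7.5 = 17.0000; (r_i+r_j)·cross = 34·17.0000 = 578.0000
edge 4: (18,9.5)→(19,30.5)  cross = 18·30.5 − 19·9.5 = 368.5000; (r_i+r_j)·cross = 37·368.5000 = 13634.5000
edge 5: (19,30.5)→(19,38.5)  cross = 19·38.5 − 19·30.5 = 152.0000; (r_i+r_j)·cross = 38·152.0000 = 5776.0000
edge 6: (19,38.5)→(9.5,32)  cross = 19·32 − 9.5·38.5 = 242.2500; (r_i+r_j)·cross = 28.5·242.2500 = 6904.1250
edge 7: (9.5,32)→(5,24)  cross = 9.5·24 − 5·32 = 68.0000; (r_i+r_j)·cross = 14.5·68.0000 = 986.0000
edge 8: (5,24)→(3,20)  cross = 5·20 − 3·24 = 28.0000; (r_i+r_j)·cross = 8·28.0000 = 224.0000
edge 9: (3,20)→(2,11)  cross = 3·11 − 2·20 = -7.0000; (r_i+r_j)·cross = 5·-7.0000 = -35.0000
Σcross = 835.5000 → A = |Σcross|/2 = 417.7500 mm²
Σ(r_i+r_j)·cross = 28112.2500 → first moment M = |Σ|/6 = 4685.3750
R_c = M/A = 4685.3750/417.7500 = 11.2157 mm
θ = 117° = 2.042035 rad
V = θ·R_c·A = 2.042035·11.2157·417.7500 = 9567.701 mm³

Volume = 9567.701 mm³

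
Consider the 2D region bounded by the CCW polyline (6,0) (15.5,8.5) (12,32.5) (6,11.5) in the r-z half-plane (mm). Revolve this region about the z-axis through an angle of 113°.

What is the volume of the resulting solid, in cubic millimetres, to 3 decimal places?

Profile (r,z), 4 vertices: (6,0) (15.5,8.5) (12,32.5) (6,11.5)
edge 0: (6,0)→(15.5,8.5)  cross = 6·8.5 − 15.5·0 = 51.0000; (r_i+r_j)·cross = 21.5·51.0000 = 1096.5000
edge 1: (15.5,8.5)→(12,32.5)  cross = 15.5·32.5 − 12·8.5 = 401.7500; (r_i+r_j)·cross = 27.5·401.7500 = 11048.1250
edge 2: (12,32.5)→(6,11.5)  cross = 12·11.5 − 6·32.5 = -57.0000; (r_i+r_j)·cross = 18·-57.0000 = -1026.0000
edge 3: (6,11.5)→(6,0)  cross = 6·0 − 6·11.5 = -69.0000; (r_i+r_j)·cross = 12·-69.0000 = -828.0000
Σcross = 326.7500 → A = |Σcross|/2 = 163.3750 mm²
Σ(r_i+r_j)·cross = 10290.6250 → first moment M = |Σ|/6 = 1715.1042
R_c = M/A = 1715.1042/163.3750 = 10.4980 mm
θ = 113° = 1.972222 rad
V = θ·R_c·A = 1.972222·10.4980·163.3750 = 3382.566 mm³

Volume = 3382.566 mm³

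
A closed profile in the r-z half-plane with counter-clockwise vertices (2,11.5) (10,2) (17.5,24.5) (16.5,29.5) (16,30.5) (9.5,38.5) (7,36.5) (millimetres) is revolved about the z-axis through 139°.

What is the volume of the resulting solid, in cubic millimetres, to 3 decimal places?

Volume = 7653.296 mm³

Profile (r,z), 7 vertices: (2,11.5) (10,2) (17.5,24.5) (16.5,29.5) (16,30.5) (9.5,38.5) (7,36.5)
edge 0: (2,11.5)→(10,2)  cross = 2·2 − 10·11.5 = -111.0000; (r_i+r_j)·cross = 12·-111.0000 = -1332.0000
edge 1: (10,2)→(17.5,24.5)  cross = 10·24.5 − 17.5·2 = 210.0000; (r_i+r_j)·cross = 27.5·210.0000 = 5775.0000
edge 2: (17.5,24.5)→(16.5,29.5)  cross = 17.5·29.5 − 16.5·24.5 = 112.0000; (r_i+r_j)·cross = 34·112.0000 = 3808.0000
edge 3: (16.5,29.5)→(16,30.5)  cross = 16.5·30.5 − 16·29.5 = 31.2500; (r_i+r_j)·cross = 32.5·31.2500 = 1015.6250
edge 4: (16,30.5)→(9.5,38.5)  cross = 16·38.5 − 9.5·30.5 = 326.2500; (r_i+r_j)·cross = 25.5·326.2500 = 8319.3750
edge 5: (9.5,38.5)→(7,36.5)  cross = 9.5·36.5 − 7·38.5 = 77.2500; (r_i+r_j)·cross = 16.5·77.2500 = 1274.6250
edge 6: (7,36.5)→(2,11.5)  cross = 7·11.5 − 2·36.5 = 7.5000; (r_i+r_j)·cross = 9·7.5000 = 67.5000
Σcross = 653.2500 → A = |Σcross|/2 = 326.6250 mm²
Σ(r_i+r_j)·cross = 18928.1250 → first moment M = |Σ|/6 = 3154.6875
R_c = M/A = 3154.6875/326.6250 = 9.6584 mm
θ = 139° = 2.426008 rad
V = θ·R_c·A = 2.426008·9.6584·326.6250 = 7653.296 mm³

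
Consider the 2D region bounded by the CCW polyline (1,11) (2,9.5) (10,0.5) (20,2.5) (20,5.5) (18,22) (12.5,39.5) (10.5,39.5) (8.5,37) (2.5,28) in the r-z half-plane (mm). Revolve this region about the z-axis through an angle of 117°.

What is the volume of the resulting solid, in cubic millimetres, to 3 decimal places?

Volume = 11012.866 mm³

Profile (r,z), 10 vertices: (1,11) (2,9.5) (10,0.5) (20,2.5) (20,5.5) (18,22) (12.5,39.5) (10.5,39.5) (8.5,37) (2.5,28)
edge 0: (1,11)→(2,9.5)  cross = 1·9.5 − 2·11 = -12.5000; (r_i+r_j)·cross = 3·-12.5000 = -37.5000
edge 1: (2,9.5)→(10,0.5)  cross = 2·0.5 − 10·9.5 = -94.0000; (r_i+r_j)·cross = 12·-94.0000 = -1128.0000
edge 2: (10,0.5)→(20,2.5)  cross = 10·2.5 − 20·0.5 = 15.0000; (r_i+r_j)·cross = 30·15.0000 = 450.0000
edge 3: (20,2.5)→(20,5.5)  cross = 20·5.5 − 20·2.5 = 60.0000; (r_i+r_j)·cross = 40·60.0000 = 2400.0000
edge 4: (20,5.5)→(18,22)  cross = 20·22 − 18·5.5 = 341.0000; (r_i+r_j)·cross = 38·341.0000 = 12958.0000
edge 5: (18,22)→(12.5,39.5)  cross = 18·39.5 − 12.5·22 = 436.0000; (r_i+r_j)·cross = 30.5·436.0000 = 13298.0000
edge 6: (12.5,39.5)→(10.5,39.5)  cross = 12.5·39.5 − 10.5·39.5 = 79.0000; (r_i+r_j)·cross = 23·79.0000 = 1817.0000
edge 7: (10.5,39.5)→(8.5,37)  cross = 10.5·37 − 8.5·39.5 = 52.7500; (r_i+r_j)·cross = 19·52.7500 = 1002.2500
edge 8: (8.5,37)→(2.5,28)  cross = 8.5·28 − 2.5·37 = 145.5000; (r_i+r_j)·cross = 11·145.5000 = 1600.5000
edge 9: (2.5,28)→(1,11)  cross = 2.5·11 − 1·28 = -0.5000; (r_i+r_j)·cross = 3.5·-0.5000 = -1.7500
Σcross = 1022.2500 → A = |Σcross|/2 = 511.1250 mm²
Σ(r_i+r_j)·cross = 32358.5000 → first moment M = |Σ|/6 = 5393.0833
R_c = M/A = 5393.0833/511.1250 = 10.5514 mm
θ = 117° = 2.042035 rad
V = θ·R_c·A = 2.042035·10.5514·511.1250 = 11012.866 mm³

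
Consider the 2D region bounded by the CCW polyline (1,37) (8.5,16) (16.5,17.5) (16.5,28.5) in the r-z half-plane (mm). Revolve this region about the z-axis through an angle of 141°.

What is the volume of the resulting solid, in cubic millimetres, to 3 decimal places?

Profile (r,z), 4 vertices: (1,37) (8.5,16) (16.5,17.5) (16.5,28.5)
edge 0: (1,37)→(8.5,16)  cross = 1·16 − 8.5·37 = -298.5000; (r_i+r_j)·cross = 9.5·-298.5000 = -2835.7500
edge 1: (8.5,16)→(16.5,17.5)  cross = 8.5·17.5 − 16.5·16 = -115.2500; (r_i+r_j)·cross = 25·-115.2500 = -2881.2500
edge 2: (16.5,17.5)→(16.5,28.5)  cross = 16.5·28.5 − 16.5·17.5 = 181.5000; (r_i+r_j)·cross = 33·181.5000 = 5989.5000
edge 3: (16.5,28.5)→(1,37)  cross = 16.5·37 − 1·28.5 = 582.0000; (r_i+r_j)·cross = 17.5·582.0000 = 10185.0000
Σcross = 349.7500 → A = |Σcross|/2 = 174.8750 mm²
Σ(r_i+r_j)·cross = 10457.5000 → first moment M = |Σ|/6 = 1742.9167
R_c = M/A = 1742.9167/174.8750 = 9.9666 mm
θ = 141° = 2.460914 rad
V = θ·R_c·A = 2.460914·9.9666·174.8750 = 4289.168 mm³

Volume = 4289.168 mm³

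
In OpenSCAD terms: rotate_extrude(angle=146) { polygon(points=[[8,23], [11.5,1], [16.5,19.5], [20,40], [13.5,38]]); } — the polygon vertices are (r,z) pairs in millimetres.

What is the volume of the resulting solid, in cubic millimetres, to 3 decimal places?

Profile (r,z), 5 vertices: (8,23) (11.5,1) (16.5,19.5) (20,40) (13.5,38)
edge 0: (8,23)→(11.5,1)  cross = 8·1 − 11.5·23 = -256.5000; (r_i+r_j)·cross = 19.5·-256.5000 = -5001.7500
edge 1: (11.5,1)→(16.5,19.5)  cross = 11.5·19.5 − 16.5·1 = 207.7500; (r_i+r_j)·cross = 28·207.7500 = 5817.0000
edge 2: (16.5,19.5)→(20,40)  cross = 16.5·40 − 20·19.5 = 270.0000; (r_i+r_j)·cross = 36.5·270.0000 = 9855.0000
edge 3: (20,40)→(13.5,38)  cross = 20·38 − 13.5·40 = 220.0000; (r_i+r_j)·cross = 33.5·220.0000 = 7370.0000
edge 4: (13.5,38)→(8,23)  cross = 13.5·23 − 8·38 = 6.5000; (r_i+r_j)·cross = 21.5·6.5000 = 139.7500
Σcross = 447.7500 → A = |Σcross|/2 = 223.8750 mm²
Σ(r_i+r_j)·cross = 18180.0000 → first moment M = |Σ|/6 = 3030.0000
R_c = M/A = 3030.0000/223.8750 = 13.5343 mm
θ = 146° = 2.548181 rad
V = θ·R_c·A = 2.548181·13.5343·223.8750 = 7720.988 mm³

Volume = 7720.988 mm³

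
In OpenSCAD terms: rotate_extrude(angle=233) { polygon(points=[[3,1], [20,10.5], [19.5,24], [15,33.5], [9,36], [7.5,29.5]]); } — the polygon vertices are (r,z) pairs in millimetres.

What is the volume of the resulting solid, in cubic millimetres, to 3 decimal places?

Volume = 17658.099 mm³

Profile (r,z), 6 vertices: (3,1) (20,10.5) (19.5,24) (15,33.5) (9,36) (7.5,29.5)
edge 0: (3,1)→(20,10.5)  cross = 3·10.5 − 20·1 = 11.5000; (r_i+r_j)·cross = 23·11.5000 = 264.5000
edge 1: (20,10.5)→(19.5,24)  cross = 20·24 − 19.5·10.5 = 275.2500; (r_i+r_j)·cross = 39.5·275.2500 = 10872.3750
edge 2: (19.5,24)→(15,33.5)  cross = 19.5·33.5 − 15·24 = 293.2500; (r_i+r_j)·cross = 34.5·293.2500 = 10117.1250
edge 3: (15,33.5)→(9,36)  cross = 15·36 − 9·33.5 = 238.5000; (r_i+r_j)·cross = 24·238.5000 = 5724.0000
edge 4: (9,36)→(7.5,29.5)  cross = 9·29.5 − 7.5·36 = -4.5000; (r_i+r_j)·cross = 16.5·-4.5000 = -74.2500
edge 5: (7.5,29.5)→(3,1)  cross = 7.5·1 − 3·29.5 = -81.0000; (r_i+r_j)·cross = 10.5·-81.0000 = -850.5000
Σcross = 733.0000 → A = |Σcross|/2 = 366.5000 mm²
Σ(r_i+r_j)·cross = 26053.2500 → first moment M = |Σ|/6 = 4342.2083
R_c = M/A = 4342.2083/366.5000 = 11.8478 mm
θ = 233° = 4.066617 rad
V = θ·R_c·A = 4.066617·11.8478·366.5000 = 17658.099 mm³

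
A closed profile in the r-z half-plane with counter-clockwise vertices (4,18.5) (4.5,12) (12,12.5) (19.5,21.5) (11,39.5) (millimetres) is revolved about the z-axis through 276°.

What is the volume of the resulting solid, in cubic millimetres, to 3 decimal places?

Volume = 12575.263 mm³

Profile (r,z), 5 vertices: (4,18.5) (4.5,12) (12,12.5) (19.5,21.5) (11,39.5)
edge 0: (4,18.5)→(4.5,12)  cross = 4·12 − 4.5·18.5 = -35.2500; (r_i+r_j)·cross = 8.5·-35.2500 = -299.6250
edge 1: (4.5,12)→(12,12.5)  cross = 4.5·12.5 − 12·12 = -87.7500; (r_i+r_j)·cross = 16.5·-87.7500 = -1447.8750
edge 2: (12,12.5)→(19.5,21.5)  cross = 12·21.5 − 19.5·12.5 = 14.2500; (r_i+r_j)·cross = 31.5·14.2500 = 448.8750
edge 3: (19.5,21.5)→(11,39.5)  cross = 19.5·39.5 − 11·21.5 = 533.7500; (r_i+r_j)·cross = 30.5·533.7500 = 16279.3750
edge 4: (11,39.5)→(4,18.5)  cross = 11·18.5 − 4·39.5 = 45.5000; (r_i+r_j)·cross = 15·45.5000 = 682.5000
Σcross = 470.5000 → A = |Σcross|/2 = 235.2500 mm²
Σ(r_i+r_j)·cross = 15663.2500 → first moment M = |Σ|/6 = 2610.5417
R_c = M/A = 2610.5417/235.2500 = 11.0969 mm
θ = 276° = 4.817109 rad
V = θ·R_c·A = 4.817109·11.0969·235.2500 = 12575.263 mm³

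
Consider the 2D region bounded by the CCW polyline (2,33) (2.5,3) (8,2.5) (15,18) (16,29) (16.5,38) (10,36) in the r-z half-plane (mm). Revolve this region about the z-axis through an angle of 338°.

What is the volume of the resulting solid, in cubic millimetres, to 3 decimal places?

Profile (r,z), 7 vertices: (2,33) (2.5,3) (8,2.5) (15,18) (16,29) (16.5,38) (10,36)
edge 0: (2,33)→(2.5,3)  cross = 2·3 − 2.5·33 = -76.5000; (r_i+r_j)·cross = 4.5·-76.5000 = -344.2500
edge 1: (2.5,3)→(8,2.5)  cross = 2.5·2.5 − 8·3 = -17.7500; (r_i+r_j)·cross = 10.5·-17.7500 = -186.3750
edge 2: (8,2.5)→(15,18)  cross = 8·18 − 15·2.5 = 106.5000; (r_i+r_j)·cross = 23·106.5000 = 2449.5000
edge 3: (15,18)→(16,29)  cross = 15·29 − 16·18 = 147.0000; (r_i+r_j)·cross = 31·147.0000 = 4557.0000
edge 4: (16,29)→(16.5,38)  cross = 16·38 − 16.5·29 = 129.5000; (r_i+r_j)·cross = 32.5·129.5000 = 4208.7500
edge 5: (16.5,38)→(10,36)  cross = 16.5·36 − 10·38 = 214.0000; (r_i+r_j)·cross = 26.5·214.0000 = 5671.0000
edge 6: (10,36)→(2,33)  cross = 10·33 − 2·36 = 258.0000; (r_i+r_j)·cross = 12·258.0000 = 3096.0000
Σcross = 760.7500 → A = |Σcross|/2 = 380.3750 mm²
Σ(r_i+r_j)·cross = 19451.6250 → first moment M = |Σ|/6 = 3241.9375
R_c = M/A = 3241.9375/380.3750 = 8.5230 mm
θ = 338° = 5.899213 rad
V = θ·R_c·A = 5.899213·8.5230·380.3750 = 19124.879 mm³

Volume = 19124.879 mm³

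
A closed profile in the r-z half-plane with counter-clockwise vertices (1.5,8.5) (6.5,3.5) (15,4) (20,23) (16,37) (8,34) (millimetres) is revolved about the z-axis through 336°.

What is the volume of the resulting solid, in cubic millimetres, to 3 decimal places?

Volume = 27181.793 mm³

Profile (r,z), 6 vertices: (1.5,8.5) (6.5,3.5) (15,4) (20,23) (16,37) (8,34)
edge 0: (1.5,8.5)→(6.5,3.5)  cross = 1.5·3.5 − 6.5·8.5 = -50.0000; (r_i+r_j)·cross = 8·-50.0000 = -400.0000
edge 1: (6.5,3.5)→(15,4)  cross = 6.5·4 − 15·3.5 = -26.5000; (r_i+r_j)·cross = 21.5·-26.5000 = -569.7500
edge 2: (15,4)→(20,23)  cross = 15·23 − 20·4 = 265.0000; (r_i+r_j)·cross = 35·265.0000 = 9275.0000
edge 3: (20,23)→(16,37)  cross = 20·37 − 16·23 = 372.0000; (r_i+r_j)·cross = 36·372.0000 = 13392.0000
edge 4: (16,37)→(8,34)  cross = 16·34 − 8·37 = 248.0000; (r_i+r_j)·cross = 24·248.0000 = 5952.0000
edge 5: (8,34)→(1.5,8.5)  cross = 8·8.5 − 1.5·34 = 17.0000; (r_i+r_j)·cross = 9.5·17.0000 = 161.5000
Σcross = 825.5000 → A = |Σcross|/2 = 412.7500 mm²
Σ(r_i+r_j)·cross = 27810.7500 → first moment M = |Σ|/6 = 4635.1250
R_c = M/A = 4635.1250/412.7500 = 11.2299 mm
θ = 336° = 5.864306 rad
V = θ·R_c·A = 5.864306·11.2299·412.7500 = 27181.793 mm³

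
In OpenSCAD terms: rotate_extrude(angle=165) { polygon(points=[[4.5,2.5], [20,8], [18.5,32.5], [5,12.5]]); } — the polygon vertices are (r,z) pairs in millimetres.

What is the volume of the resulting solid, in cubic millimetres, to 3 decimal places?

Volume = 9687.625 mm³

Profile (r,z), 4 vertices: (4.5,2.5) (20,8) (18.5,32.5) (5,12.5)
edge 0: (4.5,2.5)→(20,8)  cross = 4.5·8 − 20·2.5 = -14.0000; (r_i+r_j)·cross = 24.5·-14.0000 = -343.0000
edge 1: (20,8)→(18.5,32.5)  cross = 20·32.5 − 18.5·8 = 502.0000; (r_i+r_j)·cross = 38.5·502.0000 = 19327.0000
edge 2: (18.5,32.5)→(5,12.5)  cross = 18.5·12.5 − 5·32.5 = 68.7500; (r_i+r_j)·cross = 23.5·68.7500 = 1615.6250
edge 3: (5,12.5)→(4.5,2.5)  cross = 5·2.5 − 4.5·12.5 = -43.7500; (r_i+r_j)·cross = 9.5·-43.7500 = -415.6250
Σcross = 513.0000 → A = |Σcross|/2 = 256.5000 mm²
Σ(r_i+r_j)·cross = 20184.0000 → first moment M = |Σ|/6 = 3364.0000
R_c = M/A = 3364.0000/256.5000 = 13.1150 mm
θ = 165° = 2.879793 rad
V = θ·R_c·A = 2.879793·13.1150·256.5000 = 9687.625 mm³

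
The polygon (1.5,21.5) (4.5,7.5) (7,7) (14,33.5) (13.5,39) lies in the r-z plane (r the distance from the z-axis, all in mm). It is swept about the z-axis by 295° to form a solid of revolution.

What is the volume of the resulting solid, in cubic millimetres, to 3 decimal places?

Volume = 7007.731 mm³

Profile (r,z), 5 vertices: (1.5,21.5) (4.5,7.5) (7,7) (14,33.5) (13.5,39)
edge 0: (1.5,21.5)→(4.5,7.5)  cross = 1.5·7.5 − 4.5·21.5 = -85.5000; (r_i+r_j)·cross = 6·-85.5000 = -513.0000
edge 1: (4.5,7.5)→(7,7)  cross = 4.5·7 − 7·7.5 = -21.0000; (r_i+r_j)·cross = 11.5·-21.0000 = -241.5000
edge 2: (7,7)→(14,33.5)  cross = 7·33.5 − 14·7 = 136.5000; (r_i+r_j)·cross = 21·136.5000 = 2866.5000
edge 3: (14,33.5)→(13.5,39)  cross = 14·39 − 13.5·33.5 = 93.7500; (r_i+r_j)·cross = 27.5·93.7500 = 2578.1250
edge 4: (13.5,39)→(1.5,21.5)  cross = 13.5·21.5 − 1.5·39 = 231.7500; (r_i+r_j)·cross = 15·231.7500 = 3476.2500
Σcross = 355.5000 → A = |Σcross|/2 = 177.7500 mm²
Σ(r_i+r_j)·cross = 8166.3750 → first moment M = |Σ|/6 = 1361.0625
R_c = M/A = 1361.0625/177.7500 = 7.6572 mm
θ = 295° = 5.148721 rad
V = θ·R_c·A = 5.148721·7.6572·177.7500 = 7007.731 mm³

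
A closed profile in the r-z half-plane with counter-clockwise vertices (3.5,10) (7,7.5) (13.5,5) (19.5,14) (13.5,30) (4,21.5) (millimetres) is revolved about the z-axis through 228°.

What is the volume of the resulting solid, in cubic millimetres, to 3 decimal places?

Profile (r,z), 6 vertices: (3.5,10) (7,7.5) (13.5,5) (19.5,14) (13.5,30) (4,21.5)
edge 0: (3.5,10)→(7,7.5)  cross = 3.5·7.5 − 7·10 = -43.7500; (r_i+r_j)·cross = 10.5·-43.7500 = -459.3750
edge 1: (7,7.5)→(13.5,5)  cross = 7·5 − 13.5·7.5 = -66.2500; (r_i+r_j)·cross = 20.5·-66.2500 = -1358.1250
edge 2: (13.5,5)→(19.5,14)  cross = 13.5·14 − 19.5·5 = 91.5000; (r_i+r_j)·cross = 33·91.5000 = 3019.5000
edge 3: (19.5,14)→(13.5,30)  cross = 19.5·30 − 13.5·14 = 396.0000; (r_i+r_j)·cross = 33·396.0000 = 13068.0000
edge 4: (13.5,30)→(4,21.5)  cross = 13.5·21.5 − 4·30 = 170.2500; (r_i+r_j)·cross = 17.5·170.2500 = 2979.3750
edge 5: (4,21.5)→(3.5,10)  cross = 4·10 − 3.5·21.5 = -35.2500; (r_i+r_j)·cross = 7.5·-35.2500 = -264.3750
Σcross = 512.5000 → A = |Σcross|/2 = 256.2500 mm²
Σ(r_i+r_j)·cross = 16985.0000 → first moment M = |Σ|/6 = 2830.8333
R_c = M/A = 2830.8333/256.2500 = 11.0472 mm
θ = 228° = 3.979351 rad
V = θ·R_c·A = 3.979351·11.0472·256.2500 = 11264.879 mm³

Volume = 11264.879 mm³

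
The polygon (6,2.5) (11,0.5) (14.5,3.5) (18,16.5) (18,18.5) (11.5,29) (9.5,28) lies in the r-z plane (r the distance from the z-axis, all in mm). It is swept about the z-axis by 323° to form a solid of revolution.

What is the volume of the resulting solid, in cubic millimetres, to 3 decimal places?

Volume = 14345.338 mm³

Profile (r,z), 7 vertices: (6,2.5) (11,0.5) (14.5,3.5) (18,16.5) (18,18.5) (11.5,29) (9.5,28)
edge 0: (6,2.5)→(11,0.5)  cross = 6·0.5 − 11·2.5 = -24.5000; (r_i+r_j)·cross = 17·-24.5000 = -416.5000
edge 1: (11,0.5)→(14.5,3.5)  cross = 11·3.5 − 14.5·0.5 = 31.2500; (r_i+r_j)·cross = 25.5·31.2500 = 796.8750
edge 2: (14.5,3.5)→(18,16.5)  cross = 14.5·16.5 − 18·3.5 = 176.2500; (r_i+r_j)·cross = 32.5·176.2500 = 5728.1250
edge 3: (18,16.5)→(18,18.5)  cross = 18·18.5 − 18·16.5 = 36.0000; (r_i+r_j)·cross = 36·36.0000 = 1296.0000
edge 4: (18,18.5)→(11.5,29)  cross = 18·29 − 11.5·18.5 = 309.2500; (r_i+r_j)·cross = 29.5·309.2500 = 9122.8750
edge 5: (11.5,29)→(9.5,28)  cross = 11.5·28 − 9.5·29 = 46.5000; (r_i+r_j)·cross = 21·46.5000 = 976.5000
edge 6: (9.5,28)→(6,2.5)  cross = 9.5·2.5 − 6·28 = -144.2500; (r_i+r_j)·cross = 15.5·-144.2500 = -2235.8750
Σcross = 430.5000 → A = |Σcross|/2 = 215.2500 mm²
Σ(r_i+r_j)·cross = 15268.0000 → first moment M = |Σ|/6 = 2544.6667
R_c = M/A = 2544.6667/215.2500 = 11.8219 mm
θ = 323° = 5.637413 rad
V = θ·R_c·A = 5.637413·11.8219·215.2500 = 14345.338 mm³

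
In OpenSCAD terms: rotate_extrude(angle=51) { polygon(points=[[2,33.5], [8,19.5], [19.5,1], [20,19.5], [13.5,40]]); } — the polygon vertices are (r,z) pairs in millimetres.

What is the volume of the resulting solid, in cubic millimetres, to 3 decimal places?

Profile (r,z), 5 vertices: (2,33.5) (8,19.5) (19.5,1) (20,19.5) (13.5,40)
edge 0: (2,33.5)→(8,19.5)  cross = 2·19.5 − 8·33.5 = -229.0000; (r_i+r_j)·cross = 10·-229.0000 = -2290.0000
edge 1: (8,19.5)→(19.5,1)  cross = 8·1 − 19.5·19.5 = -372.2500; (r_i+r_j)·cross = 27.5·-372.2500 = -10236.8750
edge 2: (19.5,1)→(20,19.5)  cross = 19.5·19.5 − 20·1 = 360.2500; (r_i+r_j)·cross = 39.5·360.2500 = 14229.8750
edge 3: (20,19.5)→(13.5,40)  cross = 20·40 − 13.5·19.5 = 536.7500; (r_i+r_j)·cross = 33.5·536.7500 = 17981.1250
edge 4: (13.5,40)→(2,33.5)  cross = 13.5·33.5 − 2·40 = 372.2500; (r_i+r_j)·cross = 15.5·372.2500 = 5769.8750
Σcross = 668.0000 → A = |Σcross|/2 = 334.0000 mm²
Σ(r_i+r_j)·cross = 25454.0000 → first moment M = |Σ|/6 = 4242.3333
R_c = M/A = 4242.3333/334.0000 = 12.7016 mm
θ = 51° = 0.890118 rad
V = θ·R_c·A = 0.890118·12.7016·334.0000 = 3776.177 mm³

Volume = 3776.177 mm³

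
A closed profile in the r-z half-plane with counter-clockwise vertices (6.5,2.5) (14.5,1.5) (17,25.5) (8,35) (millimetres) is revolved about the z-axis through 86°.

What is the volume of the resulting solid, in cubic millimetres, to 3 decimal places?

Volume = 4266.201 mm³

Profile (r,z), 4 vertices: (6.5,2.5) (14.5,1.5) (17,25.5) (8,35)
edge 0: (6.5,2.5)→(14.5,1.5)  cross = 6.5·1.5 − 14.5·2.5 = -26.5000; (r_i+r_j)·cross = 21·-26.5000 = -556.5000
edge 1: (14.5,1.5)→(17,25.5)  cross = 14.5·25.5 − 17·1.5 = 344.2500; (r_i+r_j)·cross = 31.5·344.2500 = 10843.8750
edge 2: (17,25.5)→(8,35)  cross = 17·35 − 8·25.5 = 391.0000; (r_i+r_j)·cross = 25·391.0000 = 9775.0000
edge 3: (8,35)→(6.5,2.5)  cross = 8·2.5 − 6.5·35 = -207.5000; (r_i+r_j)·cross = 14.5·-207.5000 = -3008.7500
Σcross = 501.2500 → A = |Σcross|/2 = 250.6250 mm²
Σ(r_i+r_j)·cross = 17053.6250 → first moment M = |Σ|/6 = 2842.2708
R_c = M/A = 2842.2708/250.6250 = 11.3407 mm
θ = 86° = 1.500983 rad
V = θ·R_c·A = 1.500983·11.3407·250.6250 = 4266.201 mm³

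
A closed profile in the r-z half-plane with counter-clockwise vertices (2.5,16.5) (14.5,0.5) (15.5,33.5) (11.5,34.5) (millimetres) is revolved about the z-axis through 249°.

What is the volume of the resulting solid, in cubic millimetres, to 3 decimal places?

Volume = 11429.276 mm³

Profile (r,z), 4 vertices: (2.5,16.5) (14.5,0.5) (15.5,33.5) (11.5,34.5)
edge 0: (2.5,16.5)→(14.5,0.5)  cross = 2.5·0.5 − 14.5·16.5 = -238.0000; (r_i+r_j)·cross = 17·-238.0000 = -4046.0000
edge 1: (14.5,0.5)→(15.5,33.5)  cross = 14.5·33.5 − 15.5·0.5 = 478.0000; (r_i+r_j)·cross = 30·478.0000 = 14340.0000
edge 2: (15.5,33.5)→(11.5,34.5)  cross = 15.5·34.5 − 11.5·33.5 = 149.5000; (r_i+r_j)·cross = 27·149.5000 = 4036.5000
edge 3: (11.5,34.5)→(2.5,16.5)  cross = 11.5·16.5 − 2.5·34.5 = 103.5000; (r_i+r_j)·cross = 14·103.5000 = 1449.0000
Σcross = 493.0000 → A = |Σcross|/2 = 246.5000 mm²
Σ(r_i+r_j)·cross = 15779.5000 → first moment M = |Σ|/6 = 2629.9167
R_c = M/A = 2629.9167/246.5000 = 10.6690 mm
θ = 249° = 4.345870 rad
V = θ·R_c·A = 4.345870·10.6690·246.5000 = 11429.276 mm³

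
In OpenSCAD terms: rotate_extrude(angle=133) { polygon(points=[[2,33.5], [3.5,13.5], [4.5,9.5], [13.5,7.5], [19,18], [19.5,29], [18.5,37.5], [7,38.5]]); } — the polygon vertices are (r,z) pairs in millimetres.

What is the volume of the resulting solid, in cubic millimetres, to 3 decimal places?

Profile (r,z), 8 vertices: (2,33.5) (3.5,13.5) (4.5,9.5) (13.5,7.5) (19,18) (19.5,29) (18.5,37.5) (7,38.5)
edge 0: (2,33.5)→(3.5,13.5)  cross = 2·13.5 − 3.5·33.5 = -90.2500; (r_i+r_j)·cross = 5.5·-90.2500 = -496.3750
edge 1: (3.5,13.5)→(4.5,9.5)  cross = 3.5·9.5 − 4.5·13.5 = -27.5000; (r_i+r_j)·cross = 8·-27.5000 = -220.0000
edge 2: (4.5,9.5)→(13.5,7.5)  cross = 4.5·7.5 − 13.5·9.5 = -94.5000; (r_i+r_j)·cross = 18·-94.5000 = -1701.0000
edge 3: (13.5,7.5)→(19,18)  cross = 13.5·18 − 19·7.5 = 100.5000; (r_i+r_j)·cross = 32.5·100.5000 = 3266.2500
edge 4: (19,18)→(19.5,29)  cross = 19·29 − 19.5·18 = 200.0000; (r_i+r_j)·cross = 38.5·200.0000 = 7700.0000
edge 5: (19.5,29)→(18.5,37.5)  cross = 19.5·37.5 − 18.5·29 = 194.7500; (r_i+r_j)·cross = 38·194.7500 = 7400.5000
edge 6: (18.5,37.5)→(7,38.5)  cross = 18.5·38.5 − 7·37.5 = 449.7500; (r_i+r_j)·cross = 25.5·449.7500 = 11468.6250
edge 7: (7,38.5)→(2,33.5)  cross = 7·33.5 − 2·38.5 = 157.5000; (r_i+r_j)·cross = 9·157.5000 = 1417.5000
Σcross = 890.2500 → A = |Σcross|/2 = 445.1250 mm²
Σ(r_i+r_j)·cross = 28835.5000 → first moment M = |Σ|/6 = 4805.9167
R_c = M/A = 4805.9167/445.1250 = 10.7968 mm
θ = 133° = 2.321288 rad
V = θ·R_c·A = 2.321288·10.7968·445.1250 = 11155.916 mm³

Volume = 11155.916 mm³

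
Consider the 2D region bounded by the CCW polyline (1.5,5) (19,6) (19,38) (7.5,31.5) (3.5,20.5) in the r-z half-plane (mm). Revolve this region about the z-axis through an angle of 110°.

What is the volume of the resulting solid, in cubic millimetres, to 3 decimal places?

Volume = 9618.829 mm³

Profile (r,z), 5 vertices: (1.5,5) (19,6) (19,38) (7.5,31.5) (3.5,20.5)
edge 0: (1.5,5)→(19,6)  cross = 1.5·6 − 19·5 = -86.0000; (r_i+r_j)·cross = 20.5·-86.0000 = -1763.0000
edge 1: (19,6)→(19,38)  cross = 19·38 − 19·6 = 608.0000; (r_i+r_j)·cross = 38·608.0000 = 23104.0000
edge 2: (19,38)→(7.5,31.5)  cross = 19·31.5 − 7.5·38 = 313.5000; (r_i+r_j)·cross = 26.5·313.5000 = 8307.7500
edge 3: (7.5,31.5)→(3.5,20.5)  cross = 7.5·20.5 − 3.5·31.5 = 43.5000; (r_i+r_j)·cross = 11·43.5000 = 478.5000
edge 4: (3.5,20.5)→(1.5,5)  cross = 3.5·5 − 1.5·20.5 = -13.2500; (r_i+r_j)·cross = 5·-13.2500 = -66.2500
Σcross = 865.7500 → A = |Σcross|/2 = 432.8750 mm²
Σ(r_i+r_j)·cross = 30061.0000 → first moment M = |Σ|/6 = 5010.1667
R_c = M/A = 5010.1667/432.8750 = 11.5742 mm
θ = 110° = 1.919862 rad
V = θ·R_c·A = 1.919862·11.5742·432.8750 = 9618.829 mm³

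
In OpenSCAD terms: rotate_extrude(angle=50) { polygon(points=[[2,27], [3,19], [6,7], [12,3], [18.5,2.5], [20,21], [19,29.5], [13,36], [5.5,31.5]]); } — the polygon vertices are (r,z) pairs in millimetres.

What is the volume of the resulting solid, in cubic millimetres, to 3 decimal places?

Profile (r,z), 9 vertices: (2,27) (3,19) (6,7) (12,3) (18.5,2.5) (20,21) (19,29.5) (13,36) (5.5,31.5)
edge 0: (2,27)→(3,19)  cross = 2·19 − 3·27 = -43.0000; (r_i+r_j)·cross = 5·-43.0000 = -215.0000
edge 1: (3,19)→(6,7)  cross = 3·7 − 6·19 = -93.0000; (r_i+r_j)·cross = 9·-93.0000 = -837.0000
edge 2: (6,7)→(12,3)  cross = 6·3 − 12·7 = -66.0000; (r_i+r_j)·cross = 18·-66.0000 = -1188.0000
edge 3: (12,3)→(18.5,2.5)  cross = 12·2.5 − 18.5·3 = -25.5000; (r_i+r_j)·cross = 30.5·-25.5000 = -777.7500
edge 4: (18.5,2.5)→(20,21)  cross = 18.5·21 − 20·2.5 = 338.5000; (r_i+r_j)·cross = 38.5·338.5000 = 13032.2500
edge 5: (20,21)→(19,29.5)  cross = 20·29.5 − 19·21 = 191.0000; (r_i+r_j)·cross = 39·191.0000 = 7449.0000
edge 6: (19,29.5)→(13,36)  cross = 19·36 − 13·29.5 = 300.5000; (r_i+r_j)·cross = 32·300.5000 = 9616.0000
edge 7: (13,36)→(5.5,31.5)  cross = 13·31.5 − 5.5·36 = 211.5000; (r_i+r_j)·cross = 18.5·211.5000 = 3912.7500
edge 8: (5.5,31.5)→(2,27)  cross = 5.5·27 − 2·31.5 = 85.5000; (r_i+r_j)·cross = 7.5·85.5000 = 641.2500
Σcross = 899.5000 → A = |Σcross|/2 = 449.7500 mm²
Σ(r_i+r_j)·cross = 31633.5000 → first moment M = |Σ|/6 = 5272.2500
R_c = M/A = 5272.2500/449.7500 = 11.7226 mm
θ = 50° = 0.872665 rad
V = θ·R_c·A = 0.872665·11.7226·449.7500 = 4600.906 mm³

Volume = 4600.906 mm³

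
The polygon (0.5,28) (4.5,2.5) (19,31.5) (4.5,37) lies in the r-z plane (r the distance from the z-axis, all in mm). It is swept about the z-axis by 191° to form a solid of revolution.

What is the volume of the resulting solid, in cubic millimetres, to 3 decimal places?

Profile (r,z), 4 vertices: (0.5,28) (4.5,2.5) (19,31.5) (4.5,37)
edge 0: (0.5,28)→(4.5,2.5)  cross = 0.5·2.5 − 4.5·28 = -124.7500; (r_i+r_j)·cross = 5·-124.7500 = -623.7500
edge 1: (4.5,2.5)→(19,31.5)  cross = 4.5·31.5 − 19·2.5 = 94.2500; (r_i+r_j)·cross = 23.5·94.2500 = 2214.8750
edge 2: (19,31.5)→(4.5,37)  cross = 19·37 − 4.5·31.5 = 561.2500; (r_i+r_j)·cross = 23.5·561.2500 = 13189.3750
edge 3: (4.5,37)→(0.5,28)  cross = 4.5·28 − 0.5·37 = 107.5000; (r_i+r_j)·cross = 5·107.5000 = 537.5000
Σcross = 638.2500 → A = |Σcross|/2 = 319.1250 mm²
Σ(r_i+r_j)·cross = 15318.0000 → first moment M = |Σ|/6 = 2553.0000
R_c = M/A = 2553.0000/319.1250 = 8.0000 mm
θ = 191° = 3.333579 rad
V = θ·R_c·A = 3.333579·8.0000·319.1250 = 8510.627 mm³

Volume = 8510.627 mm³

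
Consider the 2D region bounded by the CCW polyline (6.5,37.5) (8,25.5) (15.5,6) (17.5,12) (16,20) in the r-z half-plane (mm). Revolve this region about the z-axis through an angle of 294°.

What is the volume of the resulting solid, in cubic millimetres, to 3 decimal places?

Volume = 7212.852 mm³

Profile (r,z), 5 vertices: (6.5,37.5) (8,25.5) (15.5,6) (17.5,12) (16,20)
edge 0: (6.5,37.5)→(8,25.5)  cross = 6.5·25.5 − 8·37.5 = -134.2500; (r_i+r_j)·cross = 14.5·-134.2500 = -1946.6250
edge 1: (8,25.5)→(15.5,6)  cross = 8·6 − 15.5·25.5 = -347.2500; (r_i+r_j)·cross = 23.5·-347.2500 = -8160.3750
edge 2: (15.5,6)→(17.5,12)  cross = 15.5·12 − 17.5·6 = 81.0000; (r_i+r_j)·cross = 33·81.0000 = 2673.0000
edge 3: (17.5,12)→(16,20)  cross = 17.5·20 − 16·12 = 158.0000; (r_i+r_j)·cross = 33.5·158.0000 = 5293.0000
edge 4: (16,20)→(6.5,37.5)  cross = 16·37.5 − 6.5·20 = 470.0000; (r_i+r_j)·cross = 22.5·470.0000 = 10575.0000
Σcross = 227.5000 → A = |Σcross|/2 = 113.7500 mm²
Σ(r_i+r_j)·cross = 8434.0000 → first moment M = |Σ|/6 = 1405.6667
R_c = M/A = 1405.6667/113.7500 = 12.3575 mm
θ = 294° = 5.131268 rad
V = θ·R_c·A = 5.131268·12.3575·113.7500 = 7212.852 mm³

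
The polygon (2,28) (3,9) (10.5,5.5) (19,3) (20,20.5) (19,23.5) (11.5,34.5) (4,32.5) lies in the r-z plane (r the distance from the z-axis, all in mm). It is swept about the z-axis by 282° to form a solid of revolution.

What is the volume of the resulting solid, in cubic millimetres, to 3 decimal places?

Volume = 23083.171 mm³

Profile (r,z), 8 vertices: (2,28) (3,9) (10.5,5.5) (19,3) (20,20.5) (19,23.5) (11.5,34.5) (4,32.5)
edge 0: (2,28)→(3,9)  cross = 2·9 − 3·28 = -66.0000; (r_i+r_j)·cross = 5·-66.0000 = -330.0000
edge 1: (3,9)→(10.5,5.5)  cross = 3·5.5 − 10.5·9 = -78.0000; (r_i+r_j)·cross = 13.5·-78.0000 = -1053.0000
edge 2: (10.5,5.5)→(19,3)  cross = 10.5·3 − 19·5.5 = -73.0000; (r_i+r_j)·cross = 29.5·-73.0000 = -2153.5000
edge 3: (19,3)→(20,20.5)  cross = 19·20.5 − 20·3 = 329.5000; (r_i+r_j)·cross = 39·329.5000 = 12850.5000
edge 4: (20,20.5)→(19,23.5)  cross = 20·23.5 − 19·20.5 = 80.5000; (r_i+r_j)·cross = 39·80.5000 = 3139.5000
edge 5: (19,23.5)→(11.5,34.5)  cross = 19·34.5 − 11.5·23.5 = 385.2500; (r_i+r_j)·cross = 30.5·385.2500 = 11750.1250
edge 6: (11.5,34.5)→(4,32.5)  cross = 11.5·32.5 − 4·34.5 = 235.7500; (r_i+r_j)·cross = 15.5·235.7500 = 3654.1250
edge 7: (4,32.5)→(2,28)  cross = 4·28 − 2·32.5 = 47.0000; (r_i+r_j)·cross = 6·47.0000 = 282.0000
Σcross = 861.0000 → A = |Σcross|/2 = 430.5000 mm²
Σ(r_i+r_j)·cross = 28139.7500 → first moment M = |Σ|/6 = 4689.9583
R_c = M/A = 4689.9583/430.5000 = 10.8942 mm
θ = 282° = 4.921828 rad
V = θ·R_c·A = 4.921828·10.8942·430.5000 = 23083.171 mm³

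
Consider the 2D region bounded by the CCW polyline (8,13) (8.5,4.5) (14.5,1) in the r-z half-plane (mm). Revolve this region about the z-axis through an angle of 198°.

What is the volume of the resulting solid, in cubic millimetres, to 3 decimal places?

Profile (r,z), 3 vertices: (8,13) (8.5,4.5) (14.5,1)
edge 0: (8,13)→(8.5,4.5)  cross = 8·4.5 − 8.5·13 = -74.5000; (r_i+r_j)·cross = 16.5·-74.5000 = -1229.2500
edge 1: (8.5,4.5)→(14.5,1)  cross = 8.5·1 − 14.5·4.5 = -56.7500; (r_i+r_j)·cross = 23·-56.7500 = -1305.2500
edge 2: (14.5,1)→(8,13)  cross = 14.5·13 − 8·1 = 180.5000; (r_i+r_j)·cross = 22.5·180.5000 = 4061.2500
Σcross = 49.2500 → A = |Σcross|/2 = 24.6250 mm²
Σ(r_i+r_j)·cross = 1526.7500 → first moment M = |Σ|/6 = 254.4583
R_c = M/A = 254.4583/24.6250 = 10.3333 mm
θ = 198° = 3.455752 rad
V = θ·R_c·A = 3.455752·10.3333·24.6250 = 879.345 mm³

Volume = 879.345 mm³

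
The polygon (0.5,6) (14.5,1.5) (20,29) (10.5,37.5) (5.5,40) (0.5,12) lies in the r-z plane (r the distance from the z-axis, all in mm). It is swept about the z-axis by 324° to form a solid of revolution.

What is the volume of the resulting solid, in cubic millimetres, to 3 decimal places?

Profile (r,z), 6 vertices: (0.5,6) (14.5,1.5) (20,29) (10.5,37.5) (5.5,40) (0.5,12)
edge 0: (0.5,6)→(14.5,1.5)  cross = 0.5·1.5 − 14.5·6 = -86.2500; (r_i+r_j)·cross = 15·-86.2500 = -1293.7500
edge 1: (14.5,1.5)→(20,29)  cross = 14.5·29 − 20·1.5 = 390.5000; (r_i+r_j)·cross = 34.5·390.5000 = 13472.2500
edge 2: (20,29)→(10.5,37.5)  cross = 20·37.5 − 10.5·29 = 445.5000; (r_i+r_j)·cross = 30.5·445.5000 = 13587.7500
edge 3: (10.5,37.5)→(5.5,40)  cross = 10.5·40 − 5.5·37.5 = 213.7500; (r_i+r_j)·cross = 16·213.7500 = 3420.0000
edge 4: (5.5,40)→(0.5,12)  cross = 5.5·12 − 0.5·40 = 46.0000; (r_i+r_j)·cross = 6·46.0000 = 276.0000
edge 5: (0.5,12)→(0.5,6)  cross = 0.5·6 − 0.5·12 = -3.0000; (r_i+r_j)·cross = 1·-3.0000 = -3.0000
Σcross = 1006.5000 → A = |Σcross|/2 = 503.2500 mm²
Σ(r_i+r_j)·cross = 29459.2500 → first moment M = |Σ|/6 = 4909.8750
R_c = M/A = 4909.8750/503.2500 = 9.7563 mm
θ = 324° = 5.654867 rad
V = θ·R_c·A = 5.654867·9.7563·503.2500 = 27764.689 mm³

Volume = 27764.689 mm³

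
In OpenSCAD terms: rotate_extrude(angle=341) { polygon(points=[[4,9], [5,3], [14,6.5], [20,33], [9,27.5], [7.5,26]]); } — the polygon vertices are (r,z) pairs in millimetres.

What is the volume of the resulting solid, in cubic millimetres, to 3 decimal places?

Profile (r,z), 6 vertices: (4,9) (5,3) (14,6.5) (20,33) (9,27.5) (7.5,26)
edge 0: (4,9)→(5,3)  cross = 4·3 − 5·9 = -33.0000; (r_i+r_j)·cross = 9·-33.0000 = -297.0000
edge 1: (5,3)→(14,6.5)  cross = 5·6.5 − 14·3 = -9.5000; (r_i+r_j)·cross = 19·-9.5000 = -180.5000
edge 2: (14,6.5)→(20,33)  cross = 14·33 − 20·6.5 = 332.0000; (r_i+r_j)·cross = 34·332.0000 = 11288.0000
edge 3: (20,33)→(9,27.5)  cross = 20·27.5 − 9·33 = 253.0000; (r_i+r_j)·cross = 29·253.0000 = 7337.0000
edge 4: (9,27.5)→(7.5,26)  cross = 9·26 − 7.5·27.5 = 27.7500; (r_i+r_j)·cross = 16.5·27.7500 = 457.8750
edge 5: (7.5,26)→(4,9)  cross = 7.5·9 − 4·26 = -36.5000; (r_i+r_j)·cross = 11.5·-36.5000 = -419.7500
Σcross = 533.7500 → A = |Σcross|/2 = 266.8750 mm²
Σ(r_i+r_j)·cross = 18185.6250 → first moment M = |Σ|/6 = 3030.9375
R_c = M/A = 3030.9375/266.8750 = 11.3571 mm
θ = 341° = 5.951573 rad
V = θ·R_c·A = 5.951573·11.3571·266.8750 = 18038.845 mm³

Volume = 18038.845 mm³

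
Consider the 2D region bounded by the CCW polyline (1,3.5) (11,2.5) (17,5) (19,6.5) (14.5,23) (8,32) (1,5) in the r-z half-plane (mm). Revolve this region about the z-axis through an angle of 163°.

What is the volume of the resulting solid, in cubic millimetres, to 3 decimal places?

Volume = 8689.766 mm³

Profile (r,z), 7 vertices: (1,3.5) (11,2.5) (17,5) (19,6.5) (14.5,23) (8,32) (1,5)
edge 0: (1,3.5)→(11,2.5)  cross = 1·2.5 − 11·3.5 = -36.0000; (r_i+r_j)·cross = 12·-36.0000 = -432.0000
edge 1: (11,2.5)→(17,5)  cross = 11·5 − 17·2.5 = 12.5000; (r_i+r_j)·cross = 28·12.5000 = 350.0000
edge 2: (17,5)→(19,6.5)  cross = 17·6.5 − 19·5 = 15.5000; (r_i+r_j)·cross = 36·15.5000 = 558.0000
edge 3: (19,6.5)→(14.5,23)  cross = 19·23 − 14.5·6.5 = 342.7500; (r_i+r_j)·cross = 33.5·342.7500 = 11482.1250
edge 4: (14.5,23)→(8,32)  cross = 14.5·32 − 8·23 = 280.0000; (r_i+r_j)·cross = 22.5·280.0000 = 6300.0000
edge 5: (8,32)→(1,5)  cross = 8·5 − 1·32 = 8.0000; (r_i+r_j)·cross = 9·8.0000 = 72.0000
edge 6: (1,5)→(1,3.5)  cross = 1·3.5 − 1·5 = -1.5000; (r_i+r_j)·cross = 2·-1.5000 = -3.0000
Σcross = 621.2500 → A = |Σcross|/2 = 310.6250 mm²
Σ(r_i+r_j)·cross = 18327.1250 → first moment M = |Σ|/6 = 3054.5208
R_c = M/A = 3054.5208/310.6250 = 9.8335 mm
θ = 163° = 2.844887 rad
V = θ·R_c·A = 2.844887·9.8335·310.6250 = 8689.766 mm³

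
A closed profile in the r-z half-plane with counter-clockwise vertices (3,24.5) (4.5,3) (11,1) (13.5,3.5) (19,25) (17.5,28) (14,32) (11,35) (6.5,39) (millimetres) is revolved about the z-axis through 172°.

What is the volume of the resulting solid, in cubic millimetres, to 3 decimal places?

Profile (r,z), 9 vertices: (3,24.5) (4.5,3) (11,1) (13.5,3.5) (19,25) (17.5,28) (14,32) (11,35) (6.5,39)
edge 0: (3,24.5)→(4.5,3)  cross = 3·3 − 4.5·24.5 = -101.2500; (r_i+r_j)·cross = 7.5·-101.2500 = -759.3750
edge 1: (4.5,3)→(11,1)  cross = 4.5·1 − 11·3 = -28.5000; (r_i+r_j)·cross = 15.5·-28.5000 = -441.7500
edge 2: (11,1)→(13.5,3.5)  cross = 11·3.5 − 13.5·1 = 25.0000; (r_i+r_j)·cross = 24.5·25.0000 = 612.5000
edge 3: (13.5,3.5)→(19,25)  cross = 13.5·25 − 19·3.5 = 271.0000; (r_i+r_j)·cross = 32.5·271.0000 = 8807.5000
edge 4: (19,25)→(17.5,28)  cross = 19·28 − 17.5·25 = 94.5000; (r_i+r_j)·cross = 36.5·94.5000 = 3449.2500
edge 5: (17.5,28)→(14,32)  cross = 17.5·32 − 14·28 = 168.0000; (r_i+r_j)·cross = 31.5·168.0000 = 5292.0000
edge 6: (14,32)→(11,35)  cross = 14·35 − 11·32 = 138.0000; (r_i+r_j)·cross = 25·138.0000 = 3450.0000
edge 7: (11,35)→(6.5,39)  cross = 11·39 − 6.5·35 = 201.5000; (r_i+r_j)·cross = 17.5·201.5000 = 3526.2500
edge 8: (6.5,39)→(3,24.5)  cross = 6.5·24.5 − 3·39 = 42.2500; (r_i+r_j)·cross = 9.5·42.2500 = 401.3750
Σcross = 810.5000 → A = |Σcross|/2 = 405.2500 mm²
Σ(r_i+r_j)·cross = 24337.7500 → first moment M = |Σ|/6 = 4056.2917
R_c = M/A = 4056.2917/405.2500 = 10.0094 mm
θ = 172° = 3.001966 rad
V = θ·R_c·A = 3.001966·10.0094·405.2500 = 12176.851 mm³

Volume = 12176.851 mm³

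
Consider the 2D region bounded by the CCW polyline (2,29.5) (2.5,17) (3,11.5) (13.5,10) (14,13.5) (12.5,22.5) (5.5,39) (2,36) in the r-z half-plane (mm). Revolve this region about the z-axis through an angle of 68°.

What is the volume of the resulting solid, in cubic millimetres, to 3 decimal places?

Volume = 1990.922 mm³

Profile (r,z), 8 vertices: (2,29.5) (2.5,17) (3,11.5) (13.5,10) (14,13.5) (12.5,22.5) (5.5,39) (2,36)
edge 0: (2,29.5)→(2.5,17)  cross = 2·17 − 2.5·29.5 = -39.7500; (r_i+r_j)·cross = 4.5·-39.7500 = -178.8750
edge 1: (2.5,17)→(3,11.5)  cross = 2.5·11.5 − 3·17 = -22.2500; (r_i+r_j)·cross = 5.5·-22.2500 = -122.3750
edge 2: (3,11.5)→(13.5,10)  cross = 3·10 − 13.5·11.5 = -125.2500; (r_i+r_j)·cross = 16.5·-125.2500 = -2066.6250
edge 3: (13.5,10)→(14,13.5)  cross = 13.5·13.5 − 14·10 = 42.2500; (r_i+r_j)·cross = 27.5·42.2500 = 1161.8750
edge 4: (14,13.5)→(12.5,22.5)  cross = 14·22.5 − 12.5·13.5 = 146.2500; (r_i+r_j)·cross = 26.5·146.2500 = 3875.6250
edge 5: (12.5,22.5)→(5.5,39)  cross = 12.5·39 − 5.5·22.5 = 363.7500; (r_i+r_j)·cross = 18·363.7500 = 6547.5000
edge 6: (5.5,39)→(2,36)  cross = 5.5·36 − 2·39 = 120.0000; (r_i+r_j)·cross = 7.5·120.0000 = 900.0000
edge 7: (2,36)→(2,29.5)  cross = 2·29.5 − 2·36 = -13.0000; (r_i+r_j)·cross = 4·-13.0000 = -52.0000
Σcross = 472.0000 → A = |Σcross|/2 = 236.0000 mm²
Σ(r_i+r_j)·cross = 10065.1250 → first moment M = |Σ|/6 = 1677.5208
R_c = M/A = 1677.5208/236.0000 = 7.1081 mm
θ = 68° = 1.186824 rad
V = θ·R_c·A = 1.186824·7.1081·236.0000 = 1990.922 mm³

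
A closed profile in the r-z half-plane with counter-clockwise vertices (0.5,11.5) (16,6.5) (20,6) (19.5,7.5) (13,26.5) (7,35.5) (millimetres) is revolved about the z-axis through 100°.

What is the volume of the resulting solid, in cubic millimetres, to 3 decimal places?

Profile (r,z), 6 vertices: (0.5,11.5) (16,6.5) (20,6) (19.5,7.5) (13,26.5) (7,35.5)
edge 0: (0.5,11.5)→(16,6.5)  cross = 0.5·6.5 − 16·11.5 = -180.7500; (r_i+r_j)·cross = 16.5·-180.7500 = -2982.3750
edge 1: (16,6.5)→(20,6)  cross = 16·6 − 20·6.5 = -34.0000; (r_i+r_j)·cross = 36·-34.0000 = -1224.0000
edge 2: (20,6)→(19.5,7.5)  cross = 20·7.5 − 19.5·6 = 33.0000; (r_i+r_j)·cross = 39.5·33.0000 = 1303.5000
edge 3: (19.5,7.5)→(13,26.5)  cross = 19.5·26.5 − 13·7.5 = 419.2500; (r_i+r_j)·cross = 32.5·419.2500 = 13625.6250
edge 4: (13,26.5)→(7,35.5)  cross = 13·35.5 − 7·26.5 = 276.0000; (r_i+r_j)·cross = 20·276.0000 = 5520.0000
edge 5: (7,35.5)→(0.5,11.5)  cross = 7·11.5 − 0.5·35.5 = 62.7500; (r_i+r_j)·cross = 7.5·62.7500 = 470.6250
Σcross = 576.2500 → A = |Σcross|/2 = 288.1250 mm²
Σ(r_i+r_j)·cross = 16713.3750 → first moment M = |Σ|/6 = 2785.5625
R_c = M/A = 2785.5625/288.1250 = 9.6679 mm
θ = 100° = 1.745329 rad
V = θ·R_c·A = 1.745329·9.6679·288.1250 = 4861.724 mm³

Volume = 4861.724 mm³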